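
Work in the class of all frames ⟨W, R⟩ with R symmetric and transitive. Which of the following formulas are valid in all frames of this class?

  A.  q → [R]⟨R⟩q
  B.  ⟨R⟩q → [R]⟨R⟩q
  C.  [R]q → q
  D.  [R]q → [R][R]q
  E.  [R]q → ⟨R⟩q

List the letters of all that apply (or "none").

A, B, D

A symmetric transitive relation is euclidean (uRv and uRw give vRu by symmetry, then vRw by transitivity).
(A) axiom B: valid iff R is symmetric. Every such R is symmetric — valid.
(B) ⟨R⟩q → [R]⟨R⟩q (axiom 5) characterises the euclidean frames. Every such R is euclidean — valid.
(C) [R]q → q is axiom T; it is valid on a frame exactly when R is reflexive. Such an R need not be reflexive, so not valid.
(D) [R]q → [R][R]q is axiom 4; it is valid on a frame exactly when R is transitive. Every such R is transitive, so valid.
(E) [R]q → ⟨R⟩q (axiom D) characterises the serial frames. Such an R need not be serial — not valid.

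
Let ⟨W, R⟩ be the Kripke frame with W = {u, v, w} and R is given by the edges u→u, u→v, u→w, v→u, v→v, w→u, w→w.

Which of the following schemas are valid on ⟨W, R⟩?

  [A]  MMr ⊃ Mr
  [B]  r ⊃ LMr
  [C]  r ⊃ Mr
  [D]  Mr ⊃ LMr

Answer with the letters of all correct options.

R is reflexive: each world relates to itself.
R is symmetric: every R-edge is matched by its reverse.
R is not transitive: v R u and u R w but not v R w.
R is not euclidean: u R v and u R w but not v R w.
(A) the dual of axiom 4: valid iff R is transitive. R is not transitive — not valid.
(B) r ⊃ LMr (axiom B) characterises the symmetric frames. R is symmetric — valid.
(C) r ⊃ Mr is the dual of axiom T, which corresponds to reflexivity. R is reflexive — valid.
(D) Mr ⊃ LMr is axiom 5, which corresponds to the euclidean property. R is not euclidean — not valid.

B, C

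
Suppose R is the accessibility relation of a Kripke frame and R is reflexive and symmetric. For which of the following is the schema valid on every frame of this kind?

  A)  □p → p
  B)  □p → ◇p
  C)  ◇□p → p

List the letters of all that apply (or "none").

A, B, C

Reflexive relations are serial.
(A) axiom T: valid iff R is reflexive. Every such R is reflexive — valid.
(B) □p → ◇p is axiom D; it is valid on a frame exactly when R is serial. Every such R is serial, so valid.
(C) ◇□p → p (the dual of axiom B) characterises the symmetric frames. Every such R is symmetric — valid.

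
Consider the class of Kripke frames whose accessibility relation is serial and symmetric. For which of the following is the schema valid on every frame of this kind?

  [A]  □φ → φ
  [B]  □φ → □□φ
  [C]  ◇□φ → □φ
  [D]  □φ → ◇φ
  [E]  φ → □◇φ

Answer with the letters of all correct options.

D, E

(A) □φ → φ is axiom T, which corresponds to reflexivity. Such an R need not be reflexive — not valid.
(B) □φ → □□φ is axiom 4; it is valid on a frame exactly when R is transitive. Such an R need not be transitive, so not valid.
(C) ◇□φ → □φ is the dual of axiom 5, which corresponds to the euclidean property. Such an R need not be euclidean — not valid.
(D) □φ → ◇φ (axiom D) characterises the serial frames. Every such R is serial — valid.
(E) φ → □◇φ is axiom B, which corresponds to symmetry. Every such R is symmetric — valid.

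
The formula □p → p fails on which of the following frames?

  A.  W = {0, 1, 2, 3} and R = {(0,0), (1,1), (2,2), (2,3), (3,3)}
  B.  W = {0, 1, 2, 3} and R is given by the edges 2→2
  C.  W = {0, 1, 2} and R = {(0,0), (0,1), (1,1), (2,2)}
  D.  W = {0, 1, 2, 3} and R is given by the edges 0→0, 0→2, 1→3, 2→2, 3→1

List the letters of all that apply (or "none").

The schema □p → p is axiom T; it is valid on a frame iff R is reflexive.
(A) R is reflexive (each world relates to itself), so the schema is valid here.
(B) R is not reflexive (not 0 R 0), so the schema fails here.
(C) R is reflexive (each world relates to itself), so the schema is valid here.
(D) R is not reflexive (not 1 R 1), so the schema fails here.

B, D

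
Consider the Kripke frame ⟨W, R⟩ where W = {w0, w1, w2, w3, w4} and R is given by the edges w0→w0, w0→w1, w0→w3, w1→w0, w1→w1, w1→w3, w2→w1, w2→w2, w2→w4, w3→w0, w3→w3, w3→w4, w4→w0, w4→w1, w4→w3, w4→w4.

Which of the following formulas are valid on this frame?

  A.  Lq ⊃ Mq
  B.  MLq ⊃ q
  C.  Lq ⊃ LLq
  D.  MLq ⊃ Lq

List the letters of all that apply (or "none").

A

R is not symmetric: w1 R w3 but not w3 R w1.
R is not transitive: w0 R w3 and w3 R w4 but not w0 R w4.
R is not euclidean: w0 R w3 and w0 R w1 but not w3 R w1.
R is serial: every world has an R-successor.
(A) axiom D: valid iff R is serial. R is serial — valid.
(B) MLq ⊃ q is the dual of axiom B, which corresponds to symmetry. R is not symmetric — not valid.
(C) Lq ⊃ LLq (axiom 4) characterises the transitive frames. R is not transitive — not valid.
(D) MLq ⊃ Lq (the dual of axiom 5) characterises the euclidean frames. R is not euclidean — not valid.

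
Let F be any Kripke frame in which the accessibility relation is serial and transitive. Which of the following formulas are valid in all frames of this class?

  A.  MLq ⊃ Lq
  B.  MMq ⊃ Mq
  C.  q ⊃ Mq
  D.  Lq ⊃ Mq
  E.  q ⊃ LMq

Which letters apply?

(A) MLq ⊃ Lq is the dual of axiom 5, which corresponds to the euclidean property. Such an R need not be euclidean — not valid.
(B) the dual of axiom 4: valid iff R is transitive. Every such R is transitive — valid.
(C) the dual of axiom T: valid iff R is reflexive. Such an R need not be reflexive — not valid.
(D) Lq ⊃ Mq is axiom D, which corresponds to seriality. Every such R is serial — valid.
(E) q ⊃ LMq (axiom B) characterises the symmetric frames. Such an R need not be symmetric — not valid.

B, D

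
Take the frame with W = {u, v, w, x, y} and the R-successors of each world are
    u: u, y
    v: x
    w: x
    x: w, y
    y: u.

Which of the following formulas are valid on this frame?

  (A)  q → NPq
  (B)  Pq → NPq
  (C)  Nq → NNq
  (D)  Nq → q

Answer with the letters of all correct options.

none

R is not reflexive: not v R v.
R is not symmetric: v R x but not x R v.
R is not transitive: v R x and x R w but not v R w.
R is not euclidean: x R w and x R y but not w R y.
(A) q → NPq is axiom B; it is valid on a frame exactly when R is symmetric. R is not symmetric, so not valid.
(B) Pq → NPq is axiom 5, which corresponds to the euclidean property. R is not euclidean — not valid.
(C) Nq → NNq is axiom 4, which corresponds to transitivity. R is not transitive — not valid.
(D) axiom T: valid iff R is reflexive. R is not reflexive — not valid.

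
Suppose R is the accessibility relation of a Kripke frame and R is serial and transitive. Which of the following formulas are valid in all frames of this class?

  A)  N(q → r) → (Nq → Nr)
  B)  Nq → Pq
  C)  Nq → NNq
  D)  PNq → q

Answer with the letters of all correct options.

(A) this is just K, valid on every normal frame.
(B) Nq → Pq is axiom D; it is valid on a frame exactly when R is serial. Every such R is serial, so valid.
(C) Nq → NNq is axiom 4; it is valid on a frame exactly when R is transitive. Every such R is transitive, so valid.
(D) the dual of axiom B: valid iff R is symmetric. Such an R need not be symmetric — not valid.

A, B, C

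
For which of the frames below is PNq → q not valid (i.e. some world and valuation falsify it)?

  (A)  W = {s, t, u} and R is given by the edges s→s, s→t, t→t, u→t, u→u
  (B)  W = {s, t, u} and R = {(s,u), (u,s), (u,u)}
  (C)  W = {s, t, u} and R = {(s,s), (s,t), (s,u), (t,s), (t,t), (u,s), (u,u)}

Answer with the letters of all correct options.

The schema PNq → q is the dual of axiom B; it is valid on a frame iff R is symmetric.
(A) R is not symmetric (s R t but not t R s), so the schema fails here.
(B) R is symmetric (every R-edge is matched by its reverse), so the schema is valid here.
(C) R is symmetric (every R-edge is matched by its reverse), so the schema is valid here.

A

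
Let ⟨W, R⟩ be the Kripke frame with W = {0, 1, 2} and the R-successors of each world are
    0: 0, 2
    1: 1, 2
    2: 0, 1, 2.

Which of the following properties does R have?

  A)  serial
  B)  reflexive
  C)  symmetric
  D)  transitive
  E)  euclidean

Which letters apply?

(A) serial: every world has an R-successor.
(B) reflexive: each world relates to itself.
(C) symmetric: every R-edge is matched by its reverse.
(D) not transitive: 0 R 2 and 2 R 1 but not 0 R 1.
(E) not euclidean: 2 R 0 and 2 R 1 but not 0 R 1.

A, B, C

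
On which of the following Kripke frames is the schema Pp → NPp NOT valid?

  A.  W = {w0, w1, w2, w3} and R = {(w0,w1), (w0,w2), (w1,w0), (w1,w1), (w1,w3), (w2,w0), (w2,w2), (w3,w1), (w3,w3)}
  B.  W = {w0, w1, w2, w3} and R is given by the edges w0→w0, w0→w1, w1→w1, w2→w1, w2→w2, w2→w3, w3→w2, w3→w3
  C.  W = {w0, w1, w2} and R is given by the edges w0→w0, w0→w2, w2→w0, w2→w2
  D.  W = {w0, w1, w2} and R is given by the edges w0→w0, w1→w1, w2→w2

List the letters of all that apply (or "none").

The schema Pp → NPp is axiom 5; it is valid on a frame iff R is euclidean.
(A) R is not euclidean (w0 R w1 and w0 R w2 but not w1 R w2), so the schema fails here.
(B) R is not euclidean (w0 R w1 and w0 R w0 but not w1 R w0), so the schema fails here.
(C) R is euclidean (any two R-successors of the same world are R-related), so the schema is valid here.
(D) R is euclidean (any two R-successors of the same world are R-related), so the schema is valid here.

A, B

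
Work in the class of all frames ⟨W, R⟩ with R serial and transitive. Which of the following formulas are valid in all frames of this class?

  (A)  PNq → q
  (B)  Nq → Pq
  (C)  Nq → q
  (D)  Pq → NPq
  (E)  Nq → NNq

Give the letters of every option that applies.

B, E

(A) PNq → q (the dual of axiom B) characterises the symmetric frames. Such an R need not be symmetric — not valid.
(B) Nq → Pq is axiom D; it is valid on a frame exactly when R is serial. Every such R is serial, so valid.
(C) Nq → q is axiom T; it is valid on a frame exactly when R is reflexive. Such an R need not be reflexive, so not valid.
(D) Pq → NPq (axiom 5) characterises the euclidean frames. Such an R need not be euclidean — not valid.
(E) Nq → NNq is axiom 4, which corresponds to transitivity. Every such R is transitive — valid.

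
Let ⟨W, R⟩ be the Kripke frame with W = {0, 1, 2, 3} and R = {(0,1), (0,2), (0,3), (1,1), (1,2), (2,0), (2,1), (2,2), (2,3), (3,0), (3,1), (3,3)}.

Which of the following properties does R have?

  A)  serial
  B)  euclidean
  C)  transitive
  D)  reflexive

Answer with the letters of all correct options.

(A) serial: every world has an R-successor.
(B) not euclidean: 0 R 1 and 0 R 3 but not 1 R 3.
(C) not transitive: 0 R 2 and 2 R 0 but not 0 R 0.
(D) not reflexive: not 0 R 0.

A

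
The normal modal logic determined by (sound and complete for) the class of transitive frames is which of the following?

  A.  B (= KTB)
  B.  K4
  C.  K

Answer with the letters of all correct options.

(A) B (= KTB) is determined by the class of reflexive and symmetric frames.
(B) K4 is determined by exactly this class.
(C) K is determined by the class of arbitrary frames.

B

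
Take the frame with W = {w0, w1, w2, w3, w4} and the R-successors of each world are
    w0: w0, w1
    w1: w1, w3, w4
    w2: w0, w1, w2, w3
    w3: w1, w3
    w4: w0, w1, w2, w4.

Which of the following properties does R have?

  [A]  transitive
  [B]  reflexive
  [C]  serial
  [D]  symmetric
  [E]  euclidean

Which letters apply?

(A) not transitive: w0 R w1 and w1 R w3 but not w0 R w3.
(B) reflexive: each world relates to itself.
(C) serial: every world has an R-successor.
(D) not symmetric: w0 R w1 but not w1 R w0.
(E) not euclidean: w0 R w1 and w0 R w0 but not w1 R w0.

B, C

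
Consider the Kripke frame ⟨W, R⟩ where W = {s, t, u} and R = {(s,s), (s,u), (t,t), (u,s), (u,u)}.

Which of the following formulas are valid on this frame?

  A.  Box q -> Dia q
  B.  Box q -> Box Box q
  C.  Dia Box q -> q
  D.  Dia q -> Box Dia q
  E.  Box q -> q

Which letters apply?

R is reflexive: each world relates to itself.
R is symmetric: every R-edge is matched by its reverse.
R is transitive: R is closed under composition.
R is euclidean: any two R-successors of the same world are R-related.
R is serial: every world has an R-successor.
(A) Box q -> Dia q is axiom D, which corresponds to seriality. R is serial — valid.
(B) Box q -> Box Box q (axiom 4) characterises the transitive frames. R is transitive — valid.
(C) Dia Box q -> q is the dual of axiom B, which corresponds to symmetry. R is symmetric — valid.
(D) axiom 5: valid iff R is euclidean. R is euclidean — valid.
(E) Box q -> q is axiom T; it is valid on a frame exactly when R is reflexive. R is reflexive, so valid.

A, B, C, D, E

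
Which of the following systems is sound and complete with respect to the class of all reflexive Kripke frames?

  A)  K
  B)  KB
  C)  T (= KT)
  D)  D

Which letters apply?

C

(A) K is determined by the class of arbitrary frames.
(B) KB is determined by the class of symmetric frames.
(C) T (= KT) is determined by exactly this class.
(D) D is determined by the class of serial frames.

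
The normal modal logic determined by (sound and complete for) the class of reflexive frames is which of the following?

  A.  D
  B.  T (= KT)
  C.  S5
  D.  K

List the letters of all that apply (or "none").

(A) D is determined by the class of serial frames.
(B) T (= KT) is determined by exactly this class.
(C) S5 is determined by the class of reflexive, symmetric, and transitive frames.
(D) K is determined by the class of arbitrary frames.

B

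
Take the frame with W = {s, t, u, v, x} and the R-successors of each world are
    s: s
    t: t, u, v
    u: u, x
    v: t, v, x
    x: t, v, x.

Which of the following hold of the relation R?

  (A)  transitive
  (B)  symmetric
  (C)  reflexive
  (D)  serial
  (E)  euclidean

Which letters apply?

(A) not transitive: t R u and u R x but not t R x.
(B) not symmetric: t R u but not u R t.
(C) reflexive: each world relates to itself.
(D) serial: every world has an R-successor.
(E) not euclidean: t R u and t R t but not u R t.

C, D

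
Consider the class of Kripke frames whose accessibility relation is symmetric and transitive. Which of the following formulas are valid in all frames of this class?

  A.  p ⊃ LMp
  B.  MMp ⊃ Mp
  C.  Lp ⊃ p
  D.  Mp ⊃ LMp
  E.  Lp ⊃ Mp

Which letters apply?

A symmetric transitive relation is euclidean (uRv and uRw give vRu by symmetry, then vRw by transitivity).
(A) p ⊃ LMp is axiom B; it is valid on a frame exactly when R is symmetric. Every such R is symmetric, so valid.
(B) MMp ⊃ Mp (the dual of axiom 4) characterises the transitive frames. Every such R is transitive — valid.
(C) axiom T: valid iff R is reflexive. Such an R need not be reflexive — not valid.
(D) axiom 5: valid iff R is euclidean. Every such R is euclidean — valid.
(E) Lp ⊃ Mp is axiom D; it is valid on a frame exactly when R is serial. Such an R need not be serial, so not valid.

A, B, D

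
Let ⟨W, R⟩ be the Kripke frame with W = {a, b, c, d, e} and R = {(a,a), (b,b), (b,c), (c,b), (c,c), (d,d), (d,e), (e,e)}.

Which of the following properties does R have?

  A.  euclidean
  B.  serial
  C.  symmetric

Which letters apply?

(A) not euclidean: d R e and d R d but not e R d.
(B) serial: every world has an R-successor.
(C) not symmetric: d R e but not e R d.

B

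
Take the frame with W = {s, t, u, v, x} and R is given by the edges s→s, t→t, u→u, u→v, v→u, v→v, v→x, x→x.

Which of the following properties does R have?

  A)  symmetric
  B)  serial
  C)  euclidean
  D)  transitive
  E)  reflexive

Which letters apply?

B, E

(A) not symmetric: v R x but not x R v.
(B) serial: every world has an R-successor.
(C) not euclidean: v R u and v R x but not u R x.
(D) not transitive: u R v and v R x but not u R x.
(E) reflexive: each world relates to itself.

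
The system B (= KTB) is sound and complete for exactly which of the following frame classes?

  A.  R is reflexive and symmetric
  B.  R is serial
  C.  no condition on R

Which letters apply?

A

(A) B (= KTB) is sound and complete for exactly this class.
(B) this class determines D, not B (= KTB).
(C) this class determines K, not B (= KTB).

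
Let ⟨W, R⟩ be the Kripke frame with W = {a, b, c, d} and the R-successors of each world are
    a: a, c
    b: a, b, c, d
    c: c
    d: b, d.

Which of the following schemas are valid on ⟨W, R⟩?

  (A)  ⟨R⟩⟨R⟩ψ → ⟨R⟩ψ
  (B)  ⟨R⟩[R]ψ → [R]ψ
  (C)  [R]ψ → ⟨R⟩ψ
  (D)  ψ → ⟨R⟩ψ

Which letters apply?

R is reflexive: each world relates to itself.
R is not transitive: d R b and b R a but not d R a.
R is not euclidean: a R c and a R a but not c R a.
R is serial: every world has an R-successor.
(A) ⟨R⟩⟨R⟩ψ → ⟨R⟩ψ is the dual of axiom 4; it is valid on a frame exactly when R is transitive. R is not transitive, so not valid.
(B) ⟨R⟩[R]ψ → [R]ψ (the dual of axiom 5) characterises the euclidean frames. R is not euclidean — not valid.
(C) axiom D: valid iff R is serial. R is serial — valid.
(D) ψ → ⟨R⟩ψ (the dual of axiom T) characterises the reflexive frames. R is reflexive — valid.

C, D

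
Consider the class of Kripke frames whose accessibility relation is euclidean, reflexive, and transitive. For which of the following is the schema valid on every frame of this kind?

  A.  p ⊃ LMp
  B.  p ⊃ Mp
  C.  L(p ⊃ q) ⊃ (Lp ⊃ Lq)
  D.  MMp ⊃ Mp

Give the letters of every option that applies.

A relation that is euclidean, reflexive, and transitive is also serial and symmetric.
(A) p ⊃ LMp is axiom B; it is valid on a frame exactly when R is symmetric. Every such R is symmetric, so valid.
(B) p ⊃ Mp (the dual of axiom T) characterises the reflexive frames. Every such R is reflexive — valid.
(C) L(p ⊃ q) ⊃ (Lp ⊃ Lq) is axiom K, valid on every Kripke frame — valid.
(D) MMp ⊃ Mp is the dual of axiom 4, which corresponds to transitivity. Every such R is transitive — valid.

A, B, C, D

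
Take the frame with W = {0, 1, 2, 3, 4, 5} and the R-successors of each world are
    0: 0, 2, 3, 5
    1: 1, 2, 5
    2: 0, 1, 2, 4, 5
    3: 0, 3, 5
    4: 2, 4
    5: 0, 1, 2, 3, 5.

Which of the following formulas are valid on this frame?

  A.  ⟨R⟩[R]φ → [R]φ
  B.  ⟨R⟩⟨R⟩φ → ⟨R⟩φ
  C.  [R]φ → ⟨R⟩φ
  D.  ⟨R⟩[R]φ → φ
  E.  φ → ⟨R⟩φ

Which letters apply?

C, D, E

R is reflexive: each world relates to itself.
R is symmetric: every R-edge is matched by its reverse.
R is not transitive: 0 R 2 and 2 R 1 but not 0 R 1.
R is not euclidean: 0 R 2 and 0 R 3 but not 2 R 3.
R is serial: every world has an R-successor.
(A) ⟨R⟩[R]φ → [R]φ (the dual of axiom 5) characterises the euclidean frames. R is not euclidean — not valid.
(B) the dual of axiom 4: valid iff R is transitive. R is not transitive — not valid.
(C) axiom D: valid iff R is serial. R is serial — valid.
(D) the dual of axiom B: valid iff R is symmetric. R is symmetric — valid.
(E) φ → ⟨R⟩φ is the dual of axiom T; it is valid on a frame exactly when R is reflexive. R is reflexive, so valid.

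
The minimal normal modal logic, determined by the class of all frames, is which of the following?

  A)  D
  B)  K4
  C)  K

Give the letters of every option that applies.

C

(A) D is determined by the class of serial frames.
(B) K4 is determined by the class of transitive frames.
(C) K is determined by exactly this class.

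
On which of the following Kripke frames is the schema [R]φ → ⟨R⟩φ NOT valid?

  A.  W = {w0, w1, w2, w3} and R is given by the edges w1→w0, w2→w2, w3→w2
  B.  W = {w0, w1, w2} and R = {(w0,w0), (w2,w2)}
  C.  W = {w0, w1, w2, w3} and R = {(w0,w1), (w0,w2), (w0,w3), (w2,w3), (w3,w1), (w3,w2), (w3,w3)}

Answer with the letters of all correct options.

A, B, C

The schema [R]φ → ⟨R⟩φ is axiom D; it is valid on a frame iff R is serial.
(A) R is not serial (w0 has no R-successor), so the schema fails here.
(B) R is not serial (w1 has no R-successor), so the schema fails here.
(C) R is not serial (w1 has no R-successor), so the schema fails here.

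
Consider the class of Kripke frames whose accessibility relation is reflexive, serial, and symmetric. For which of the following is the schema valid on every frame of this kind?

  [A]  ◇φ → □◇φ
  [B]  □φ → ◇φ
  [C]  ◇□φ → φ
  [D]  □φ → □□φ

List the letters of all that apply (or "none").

B, C

(A) ◇φ → □◇φ (axiom 5) characterises the euclidean frames. Such an R need not be euclidean — not valid.
(B) axiom D: valid iff R is serial. Every such R is serial — valid.
(C) ◇□φ → φ (the dual of axiom B) characterises the symmetric frames. Every such R is symmetric — valid.
(D) □φ → □□φ (axiom 4) characterises the transitive frames. Such an R need not be transitive — not valid.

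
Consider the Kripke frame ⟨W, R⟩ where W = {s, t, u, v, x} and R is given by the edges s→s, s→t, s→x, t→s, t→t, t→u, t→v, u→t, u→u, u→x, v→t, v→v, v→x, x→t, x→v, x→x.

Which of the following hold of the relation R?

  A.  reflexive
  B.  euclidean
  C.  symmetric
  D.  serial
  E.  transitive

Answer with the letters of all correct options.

A, D

(A) reflexive: each world relates to itself.
(B) not euclidean: s R t and s R x but not t R x.
(C) not symmetric: s R x but not x R s.
(D) serial: every world has an R-successor.
(E) not transitive: s R t and t R u but not s R u.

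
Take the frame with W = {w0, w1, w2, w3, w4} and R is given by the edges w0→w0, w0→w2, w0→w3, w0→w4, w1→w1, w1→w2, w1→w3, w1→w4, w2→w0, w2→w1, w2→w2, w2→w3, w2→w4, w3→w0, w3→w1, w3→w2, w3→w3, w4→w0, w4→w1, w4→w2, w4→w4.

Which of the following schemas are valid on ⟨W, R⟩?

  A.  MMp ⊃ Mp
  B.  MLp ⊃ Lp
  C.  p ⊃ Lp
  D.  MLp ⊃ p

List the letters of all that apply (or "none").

R is symmetric: every R-edge is matched by its reverse.
R is not transitive: w0 R w2 and w2 R w1 but not w0 R w1.
R is not euclidean: w0 R w3 and w0 R w4 but not w3 R w4.
R is not a subset of the identity: w0 R w2 with w0 ≠ w2.
(A) the dual of axiom 4: valid iff R is transitive. R is not transitive — not valid.
(B) MLp ⊃ Lp (the dual of axiom 5) characterises the euclidean frames. R is not euclidean — not valid.
(C) p ⊃ Lp (equivalent to ◇p→p) corresponds to R being a subset of the identity. Here R ⊄ identity, so not valid.
(D) MLp ⊃ p is the dual of axiom B, which corresponds to symmetry. R is symmetric — valid.

D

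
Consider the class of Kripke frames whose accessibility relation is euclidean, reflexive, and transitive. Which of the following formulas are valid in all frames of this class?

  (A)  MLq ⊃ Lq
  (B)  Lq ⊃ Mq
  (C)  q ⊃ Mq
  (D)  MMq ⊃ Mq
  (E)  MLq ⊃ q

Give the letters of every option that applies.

A relation that is euclidean, reflexive, and transitive is also serial and symmetric.
(A) MLq ⊃ Lq is the dual of axiom 5, which corresponds to the euclidean property. Every such R is euclidean — valid.
(B) Lq ⊃ Mq is axiom D; it is valid on a frame exactly when R is serial. Every such R is serial, so valid.
(C) the dual of axiom T: valid iff R is reflexive. Every such R is reflexive — valid.
(D) the dual of axiom 4: valid iff R is transitive. Every such R is transitive — valid.
(E) MLq ⊃ q (the dual of axiom B) characterises the symmetric frames. Every such R is symmetric — valid.

A, B, C, D, E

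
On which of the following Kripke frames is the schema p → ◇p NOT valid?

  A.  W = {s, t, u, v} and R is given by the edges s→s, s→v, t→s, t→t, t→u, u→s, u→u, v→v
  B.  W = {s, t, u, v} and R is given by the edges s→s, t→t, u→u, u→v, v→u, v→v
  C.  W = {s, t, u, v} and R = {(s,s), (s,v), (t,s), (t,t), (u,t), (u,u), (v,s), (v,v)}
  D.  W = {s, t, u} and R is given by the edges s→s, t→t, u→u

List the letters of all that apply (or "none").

The schema p → ◇p is the dual of axiom T; it is valid on a frame iff R is reflexive.
(A) R is reflexive (each world relates to itself), so the schema is valid here.
(B) R is reflexive (each world relates to itself), so the schema is valid here.
(C) R is reflexive (each world relates to itself), so the schema is valid here.
(D) R is reflexive (each world relates to itself), so the schema is valid here.

none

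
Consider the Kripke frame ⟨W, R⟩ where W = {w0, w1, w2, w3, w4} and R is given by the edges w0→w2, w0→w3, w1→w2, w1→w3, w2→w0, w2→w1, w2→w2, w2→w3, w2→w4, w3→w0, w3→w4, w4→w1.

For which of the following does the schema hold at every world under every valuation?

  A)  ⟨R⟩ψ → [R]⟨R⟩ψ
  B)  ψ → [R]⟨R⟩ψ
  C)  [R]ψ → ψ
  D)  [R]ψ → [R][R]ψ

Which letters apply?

none

R is not reflexive: not w0 R w0.
R is not symmetric: w1 R w3 but not w3 R w1.
R is not transitive: w0 R w2 and w2 R w0 but not w0 R w0.
R is not euclidean: w0 R w3 and w0 R w2 but not w3 R w2.
(A) ⟨R⟩ψ → [R]⟨R⟩ψ (axiom 5) characterises the euclidean frames. R is not euclidean — not valid.
(B) ψ → [R]⟨R⟩ψ is axiom B, which corresponds to symmetry. R is not symmetric — not valid.
(C) [R]ψ → ψ is axiom T, which corresponds to reflexivity. R is not reflexive — not valid.
(D) [R]ψ → [R][R]ψ is axiom 4, which corresponds to transitivity. R is not transitive — not valid.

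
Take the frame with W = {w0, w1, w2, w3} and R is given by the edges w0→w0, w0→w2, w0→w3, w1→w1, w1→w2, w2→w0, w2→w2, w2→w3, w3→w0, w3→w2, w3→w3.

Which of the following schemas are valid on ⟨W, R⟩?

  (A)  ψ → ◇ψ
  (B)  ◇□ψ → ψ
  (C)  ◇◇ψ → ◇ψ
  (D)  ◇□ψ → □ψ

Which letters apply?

A

R is reflexive: each world relates to itself.
R is not symmetric: w1 R w2 but not w2 R w1.
R is not transitive: w1 R w2 and w2 R w0 but not w1 R w0.
R is not euclidean: w1 R w2 and w1 R w1 but not w2 R w1.
(A) ψ → ◇ψ is the dual of axiom T; it is valid on a frame exactly when R is reflexive. R is reflexive, so valid.
(B) ◇□ψ → ψ is the dual of axiom B; it is valid on a frame exactly when R is symmetric. R is not symmetric, so not valid.
(C) the dual of axiom 4: valid iff R is transitive. R is not transitive — not valid.
(D) ◇□ψ → □ψ (the dual of axiom 5) characterises the euclidean frames. R is not euclidean — not valid.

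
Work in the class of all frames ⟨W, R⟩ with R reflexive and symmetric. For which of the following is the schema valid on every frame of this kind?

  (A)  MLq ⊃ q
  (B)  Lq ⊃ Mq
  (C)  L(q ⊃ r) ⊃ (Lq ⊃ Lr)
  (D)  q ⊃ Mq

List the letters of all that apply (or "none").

Reflexive relations are serial.
(A) MLq ⊃ q is the dual of axiom B, which corresponds to symmetry. Every such R is symmetric — valid.
(B) Lq ⊃ Mq is axiom D, which corresponds to seriality. Every such R is serial — valid.
(C) this is just K, valid on every normal frame.
(D) q ⊃ Mq is the dual of axiom T, which corresponds to reflexivity. Every such R is reflexive — valid.

A, B, C, D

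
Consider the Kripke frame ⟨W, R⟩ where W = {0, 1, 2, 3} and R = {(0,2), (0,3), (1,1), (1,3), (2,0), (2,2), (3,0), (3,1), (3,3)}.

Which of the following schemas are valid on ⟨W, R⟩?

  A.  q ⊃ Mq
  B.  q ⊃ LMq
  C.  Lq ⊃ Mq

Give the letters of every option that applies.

R is not reflexive: not 0 R 0.
R is symmetric: every R-edge is matched by its reverse.
R is serial: every world has an R-successor.
(A) q ⊃ Mq is the dual of axiom T, which corresponds to reflexivity. R is not reflexive — not valid.
(B) q ⊃ LMq is axiom B, which corresponds to symmetry. R is symmetric — valid.
(C) Lq ⊃ Mq is axiom D, which corresponds to seriality. R is serial — valid.

B, C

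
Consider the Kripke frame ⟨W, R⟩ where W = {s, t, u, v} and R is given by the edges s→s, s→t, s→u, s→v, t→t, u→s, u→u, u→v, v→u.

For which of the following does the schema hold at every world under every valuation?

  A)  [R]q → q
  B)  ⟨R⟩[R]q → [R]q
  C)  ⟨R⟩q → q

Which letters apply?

R is not reflexive: not v R v.
R is not euclidean: s R t and s R s but not t R s.
R is not a subset of the identity: s R t with s ≠ t.
(A) [R]q → q is axiom T; it is valid on a frame exactly when R is reflexive. R is not reflexive, so not valid.
(B) ⟨R⟩[R]q → [R]q is the dual of axiom 5; it is valid on a frame exactly when R is euclidean. R is not euclidean, so not valid.
(C) ⟨R⟩q → q is the converse of T; it holds exactly when R ⊆ identity. Here R ⊄ identity — not valid.

none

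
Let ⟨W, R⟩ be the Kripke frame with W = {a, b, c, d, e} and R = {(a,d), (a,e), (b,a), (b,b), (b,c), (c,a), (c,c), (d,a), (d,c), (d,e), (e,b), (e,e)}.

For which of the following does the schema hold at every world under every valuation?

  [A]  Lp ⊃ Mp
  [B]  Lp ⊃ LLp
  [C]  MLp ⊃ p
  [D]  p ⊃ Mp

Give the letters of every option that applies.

A

R is not reflexive: not a R a.
R is not symmetric: a R e but not e R a.
R is not transitive: a R d and d R a but not a R a.
R is serial: every world has an R-successor.
(A) Lp ⊃ Mp (axiom D) characterises the serial frames. R is serial — valid.
(B) Lp ⊃ LLp is axiom 4; it is valid on a frame exactly when R is transitive. R is not transitive, so not valid.
(C) MLp ⊃ p is the dual of axiom B, which corresponds to symmetry. R is not symmetric — not valid.
(D) p ⊃ Mp (the dual of axiom T) characterises the reflexive frames. R is not reflexive — not valid.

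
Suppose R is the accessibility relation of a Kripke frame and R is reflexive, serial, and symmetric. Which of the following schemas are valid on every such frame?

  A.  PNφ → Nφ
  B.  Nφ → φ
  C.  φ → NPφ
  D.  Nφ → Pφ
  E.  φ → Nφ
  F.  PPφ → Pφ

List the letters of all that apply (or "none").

(A) PNφ → Nφ (the dual of axiom 5) characterises the euclidean frames. Such an R need not be euclidean — not valid.
(B) Nφ → φ is axiom T, which corresponds to reflexivity. Every such R is reflexive — valid.
(C) φ → NPφ is axiom B, which corresponds to symmetry. Every such R is symmetric — valid.
(D) Nφ → Pφ is axiom D, which corresponds to seriality. Every such R is serial — valid.
(E) φ → Nφ is equivalent to ◇p→p; it holds exactly when R ⊆ identity. Such an R need not be a subset of the identity — not valid.
(F) the dual of axiom 4: valid iff R is transitive. Such an R need not be transitive — not valid.

B, C, D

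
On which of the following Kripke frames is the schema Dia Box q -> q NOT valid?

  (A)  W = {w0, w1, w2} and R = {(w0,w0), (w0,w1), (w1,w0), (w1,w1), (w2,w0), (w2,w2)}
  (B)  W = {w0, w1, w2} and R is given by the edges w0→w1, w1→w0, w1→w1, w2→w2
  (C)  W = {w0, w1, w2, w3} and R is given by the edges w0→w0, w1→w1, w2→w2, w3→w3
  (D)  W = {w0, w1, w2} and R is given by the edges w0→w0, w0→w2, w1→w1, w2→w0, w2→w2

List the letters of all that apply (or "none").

The schema Dia Box q -> q is the dual of axiom B; it is valid on a frame iff R is symmetric.
(A) R is not symmetric (w2 R w0 but not w0 R w2), so the schema fails here.
(B) R is symmetric (every R-edge is matched by its reverse), so the schema is valid here.
(C) R is symmetric (every R-edge is matched by its reverse), so the schema is valid here.
(D) R is symmetric (every R-edge is matched by its reverse), so the schema is valid here.

A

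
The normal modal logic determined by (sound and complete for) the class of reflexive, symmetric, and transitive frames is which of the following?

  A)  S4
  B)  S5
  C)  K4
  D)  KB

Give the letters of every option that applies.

B

(A) S4 is determined by the class of reflexive and transitive frames.
(B) S5 is determined by exactly this class.
(C) K4 is determined by the class of transitive frames.
(D) KB is determined by the class of symmetric frames.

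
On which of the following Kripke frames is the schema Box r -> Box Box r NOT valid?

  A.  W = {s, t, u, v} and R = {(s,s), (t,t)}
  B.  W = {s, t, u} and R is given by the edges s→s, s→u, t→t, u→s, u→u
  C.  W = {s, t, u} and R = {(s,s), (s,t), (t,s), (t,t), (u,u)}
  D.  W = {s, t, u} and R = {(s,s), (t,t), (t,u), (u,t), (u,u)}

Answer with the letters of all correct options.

The schema Box r -> Box Box r is axiom 4; it is valid on a frame iff R is transitive.
(A) R is transitive (R is closed under composition), so the schema is valid here.
(B) R is transitive (R is closed under composition), so the schema is valid here.
(C) R is transitive (R is closed under composition), so the schema is valid here.
(D) R is transitive (R is closed under composition), so the schema is valid here.

none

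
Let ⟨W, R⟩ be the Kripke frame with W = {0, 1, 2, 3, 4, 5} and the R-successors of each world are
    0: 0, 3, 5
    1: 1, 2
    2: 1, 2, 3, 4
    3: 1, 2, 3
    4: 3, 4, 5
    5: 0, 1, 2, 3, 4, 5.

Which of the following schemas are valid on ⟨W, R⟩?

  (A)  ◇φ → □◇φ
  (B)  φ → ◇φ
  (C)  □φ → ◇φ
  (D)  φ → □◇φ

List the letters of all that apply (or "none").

R is reflexive: each world relates to itself.
R is not symmetric: 0 R 3 but not 3 R 0.
R is not euclidean: 0 R 3 and 0 R 0 but not 3 R 0.
R is serial: every world has an R-successor.
(A) axiom 5: valid iff R is euclidean. R is not euclidean — not valid.
(B) φ → ◇φ (the dual of axiom T) characterises the reflexive frames. R is reflexive — valid.
(C) □φ → ◇φ is axiom D; it is valid on a frame exactly when R is serial. R is serial, so valid.
(D) φ → □◇φ is axiom B, which corresponds to symmetry. R is not symmetric — not valid.

B, C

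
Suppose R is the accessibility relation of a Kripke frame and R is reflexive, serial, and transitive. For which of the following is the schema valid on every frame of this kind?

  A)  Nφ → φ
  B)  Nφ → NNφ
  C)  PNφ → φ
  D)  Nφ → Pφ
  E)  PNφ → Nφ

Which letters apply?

(A) axiom T: valid iff R is reflexive. Every such R is reflexive — valid.
(B) axiom 4: valid iff R is transitive. Every such R is transitive — valid.
(C) PNφ → φ is the dual of axiom B, which corresponds to symmetry. Such an R need not be symmetric — not valid.
(D) axiom D: valid iff R is serial. Every such R is serial — valid.
(E) PNφ → Nφ is the dual of axiom 5; it is valid on a frame exactly when R is euclidean. Such an R need not be euclidean, so not valid.

A, B, D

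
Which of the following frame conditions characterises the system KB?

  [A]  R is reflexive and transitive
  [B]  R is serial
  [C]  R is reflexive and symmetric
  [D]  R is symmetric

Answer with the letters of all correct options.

(A) this class determines S4, not KB.
(B) this class determines D, not KB.
(C) this class determines B (= KTB), not KB.
(D) KB is sound and complete for exactly this class.

D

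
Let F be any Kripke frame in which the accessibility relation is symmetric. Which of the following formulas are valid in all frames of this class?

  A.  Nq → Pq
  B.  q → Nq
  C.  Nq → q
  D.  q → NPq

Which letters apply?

(A) Nq → Pq is axiom D; it is valid on a frame exactly when R is serial. Such an R need not be serial, so not valid.
(B) q → Nq is equivalent to ◇p→p; it holds exactly when R ⊆ identity. Such an R need not be a subset of the identity — not valid.
(C) Nq → q is axiom T; it is valid on a frame exactly when R is reflexive. Such an R need not be reflexive, so not valid.
(D) axiom B: valid iff R is symmetric. Every such R is symmetric — valid.

D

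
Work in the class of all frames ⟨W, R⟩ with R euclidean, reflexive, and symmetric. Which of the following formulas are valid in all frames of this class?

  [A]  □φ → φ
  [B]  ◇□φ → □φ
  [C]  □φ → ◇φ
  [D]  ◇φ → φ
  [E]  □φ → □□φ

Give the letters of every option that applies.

A relation that is euclidean, reflexive, and symmetric is also serial and transitive.
(A) axiom T: valid iff R is reflexive. Every such R is reflexive — valid.
(B) ◇□φ → □φ is the dual of axiom 5; it is valid on a frame exactly when R is euclidean. Every such R is euclidean, so valid.
(C) □φ → ◇φ is axiom D, which corresponds to seriality. Every such R is serial — valid.
(D) ◇φ → φ is valid only on frames where every R-edge is a self-loop. Such an R need not be a subset of the identity — not valid.
(E) □φ → □□φ is axiom 4; it is valid on a frame exactly when R is transitive. Every such R is transitive, so valid.

A, B, C, E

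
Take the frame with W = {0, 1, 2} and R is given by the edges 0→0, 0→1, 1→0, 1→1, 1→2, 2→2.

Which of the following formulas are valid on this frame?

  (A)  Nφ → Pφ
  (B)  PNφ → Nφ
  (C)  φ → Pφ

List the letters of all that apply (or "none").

R is reflexive: each world relates to itself.
R is not euclidean: 1 R 0 and 1 R 2 but not 0 R 2.
R is serial: every world has an R-successor.
(A) Nφ → Pφ (axiom D) characterises the serial frames. R is serial — valid.
(B) the dual of axiom 5: valid iff R is euclidean. R is not euclidean — not valid.
(C) φ → Pφ (the dual of axiom T) characterises the reflexive frames. R is reflexive — valid.

A, C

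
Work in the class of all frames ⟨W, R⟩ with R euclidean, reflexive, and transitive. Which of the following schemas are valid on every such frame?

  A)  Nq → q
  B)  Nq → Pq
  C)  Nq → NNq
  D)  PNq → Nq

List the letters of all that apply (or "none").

A, B, C, D

A relation that is euclidean, reflexive, and transitive is also serial and symmetric.
(A) Nq → q (axiom T) characterises the reflexive frames. Every such R is reflexive — valid.
(B) Nq → Pq (axiom D) characterises the serial frames. Every such R is serial — valid.
(C) Nq → NNq is axiom 4; it is valid on a frame exactly when R is transitive. Every such R is transitive, so valid.
(D) PNq → Nq (the dual of axiom 5) characterises the euclidean frames. Every such R is euclidean — valid.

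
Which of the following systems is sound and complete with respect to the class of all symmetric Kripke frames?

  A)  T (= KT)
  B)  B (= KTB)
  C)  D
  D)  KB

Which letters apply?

D

(A) T (= KT) is determined by the class of reflexive frames.
(B) B (= KTB) is determined by the class of reflexive and symmetric frames.
(C) D is determined by the class of serial frames.
(D) KB is determined by exactly this class.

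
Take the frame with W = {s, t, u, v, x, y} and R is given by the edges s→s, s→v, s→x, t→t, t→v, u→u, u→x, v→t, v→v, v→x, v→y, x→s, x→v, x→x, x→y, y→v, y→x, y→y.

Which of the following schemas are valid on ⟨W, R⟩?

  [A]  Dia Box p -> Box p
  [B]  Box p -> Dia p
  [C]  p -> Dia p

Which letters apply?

R is reflexive: each world relates to itself.
R is not euclidean: s R v and s R s but not v R s.
R is serial: every world has an R-successor.
(A) the dual of axiom 5: valid iff R is euclidean. R is not euclidean — not valid.
(B) axiom D: valid iff R is serial. R is serial — valid.
(C) p -> Dia p is the dual of axiom T, which corresponds to reflexivity. R is reflexive — valid.

B, C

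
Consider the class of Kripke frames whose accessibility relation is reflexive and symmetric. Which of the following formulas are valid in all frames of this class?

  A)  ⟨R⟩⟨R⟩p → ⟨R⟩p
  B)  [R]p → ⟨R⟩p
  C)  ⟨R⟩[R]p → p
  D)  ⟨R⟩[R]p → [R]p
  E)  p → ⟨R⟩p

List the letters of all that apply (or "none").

B, C, E

Reflexive relations are serial.
(A) ⟨R⟩⟨R⟩p → ⟨R⟩p (the dual of axiom 4) characterises the transitive frames. Such an R need not be transitive — not valid.
(B) [R]p → ⟨R⟩p is axiom D; it is valid on a frame exactly when R is serial. Every such R is serial, so valid.
(C) the dual of axiom B: valid iff R is symmetric. Every such R is symmetric — valid.
(D) ⟨R⟩[R]p → [R]p (the dual of axiom 5) characterises the euclidean frames. Such an R need not be euclidean — not valid.
(E) the dual of axiom T: valid iff R is reflexive. Every such R is reflexive — valid.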